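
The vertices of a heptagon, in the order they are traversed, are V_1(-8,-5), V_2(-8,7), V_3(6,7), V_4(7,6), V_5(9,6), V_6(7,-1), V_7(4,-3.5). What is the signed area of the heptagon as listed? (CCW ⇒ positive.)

Σ = (-96) + (-98) + (-13) + (-12) + (-51) + (-20.5) + (-48) = -338.5
Signed area = Σ/2 = -169.25 (negative ⇒ clockwise traversal).

-169.25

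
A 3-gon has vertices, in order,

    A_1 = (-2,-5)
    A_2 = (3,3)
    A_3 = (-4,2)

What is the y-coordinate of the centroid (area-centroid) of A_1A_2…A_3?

0

Apply the surveyor's formula. First the cross-terms c_i = x_i·y_{i+1} − x_{i+1}·y_i:
  9, 18, 24  ⇒  2A = 51, A = 25.5.
Then Σ (y_i + y_{i+1})·c_i = 0, so ȳ = 0 / (6·25.5) = 0.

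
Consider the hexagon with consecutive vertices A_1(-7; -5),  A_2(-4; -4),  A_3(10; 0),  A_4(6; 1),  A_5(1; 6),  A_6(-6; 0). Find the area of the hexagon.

79.5

Apply the shoelace (surveyor's) formula: 2A = Σ (x_i·y_{i+1} − x_{i+1}·y_i), indices taken mod 6.
A_1→A_2: (-7)(-4) − (-4)(-5) = 8
A_2→A_3: (-4)(0) − (10)(-4) = 40
A_3→A_4: (10)(1) − (6)(0) = 10
A_4→A_5: (6)(6) − (1)(1) = 35
A_5→A_6: (1)(0) − (-6)(6) = 36
A_6→A_1: (-6)(-5) − (-7)(0) = 30
Σ = 159
Area = |Σ|/2 = 79.5.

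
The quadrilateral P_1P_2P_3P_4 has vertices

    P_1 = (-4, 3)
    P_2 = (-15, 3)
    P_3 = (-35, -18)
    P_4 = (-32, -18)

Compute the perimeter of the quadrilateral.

|P_1P_2| = √((-11)² + (0)²) = √121 = 11
|P_2P_3| = √((-20)² + (-21)²) = √841 = 29
|P_3P_4| = √((3)² + (0)²) = √9 = 3
|P_4P_1| = √((28)² + (21)²) = √1225 = 35
Perimeter = 11 + 29 + 3 + 35 = 78.

78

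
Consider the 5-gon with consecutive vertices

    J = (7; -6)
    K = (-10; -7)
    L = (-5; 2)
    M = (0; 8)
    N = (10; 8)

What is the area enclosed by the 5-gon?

Cross-terms: -109, -55, -40, -80, -116  ⇒  Σ = -400
Area = |Σ|/2 = 200.

200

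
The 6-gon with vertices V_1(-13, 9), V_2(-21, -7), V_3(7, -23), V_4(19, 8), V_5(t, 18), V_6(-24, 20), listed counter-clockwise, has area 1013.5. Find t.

-8

The doubled signed area Σ (x_i y_{i+1} − x_{i+1} y_i) is linear in t.
With t=0 it equals 2123; the coefficient of t is 12 (from the two edges through V_5).
So 12·t + 2123 = 2·1013.5 = 2027 ⇒ t = -8.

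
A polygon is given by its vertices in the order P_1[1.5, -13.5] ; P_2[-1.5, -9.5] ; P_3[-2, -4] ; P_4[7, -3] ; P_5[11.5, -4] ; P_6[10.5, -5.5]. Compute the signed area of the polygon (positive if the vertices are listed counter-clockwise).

-80.875

Apply the shoelace (surveyor's) formula: 2A = Σ (x_i·y_{i+1} − x_{i+1}·y_i), indices taken mod 6.
Σ = (-34.5) + (-13) + (34) + (6.5) + (-21.25) + (-133.5) = -161.75
Signed area = Σ/2 = -80.875 (negative ⇒ clockwise traversal).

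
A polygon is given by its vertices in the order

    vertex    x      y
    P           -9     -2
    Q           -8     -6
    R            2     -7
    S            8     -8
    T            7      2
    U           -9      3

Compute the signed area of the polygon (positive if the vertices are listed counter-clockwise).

151

Apply the shoelace formula: 2A = Σ (x_i·y_{i+1} − x_{i+1}·y_i), indices taken mod 6.
P→Q: (-9)(-6) − (-8)(-2) = 38
Q→R: (-8)(-7) − (2)(-6) = 68
R→S: (2)(-8) − (8)(-7) = 40
S→T: (8)(2) − (7)(-8) = 72
T→U: (7)(3) − (-9)(2) = 39
U→P: (-9)(-2) − (-9)(3) = 45
Σ = 302
Signed area = Σ/2 = 151 (positive ⇒ counter-clockwise traversal).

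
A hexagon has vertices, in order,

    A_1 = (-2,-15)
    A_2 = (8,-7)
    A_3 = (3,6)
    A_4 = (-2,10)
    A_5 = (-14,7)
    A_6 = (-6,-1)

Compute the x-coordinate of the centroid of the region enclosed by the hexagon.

-149/103

Apply the shoelace formula. First the cross-terms c_i = x_i·y_{i+1} − x_{i+1}·y_i:
  134, 69, 42, 126, 56, 88  ⇒  2A = 515, A = 257.5.
Then Σ (x_i + x_{i+1})·c_i = -2235, so x̄ = -2235 / (6·257.5) = -149/103.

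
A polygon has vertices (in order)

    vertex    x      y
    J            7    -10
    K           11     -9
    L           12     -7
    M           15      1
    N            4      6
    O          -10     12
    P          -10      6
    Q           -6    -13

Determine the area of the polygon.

Σ = (47) + (31) + (117) + (86) + (108) + (60) + (166) + (151) = 766
Area = |Σ|/2 = 383.

383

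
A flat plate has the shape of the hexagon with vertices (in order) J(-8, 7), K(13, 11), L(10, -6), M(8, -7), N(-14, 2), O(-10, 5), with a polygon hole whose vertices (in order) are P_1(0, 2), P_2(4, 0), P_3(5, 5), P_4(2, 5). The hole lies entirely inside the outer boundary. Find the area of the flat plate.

260

Outer boundary:
Apply the shoelace formula: 2A = Σ (x_i·y_{i+1} − x_{i+1}·y_i), indices taken mod 6.
Σ = (-179) + (-188) + (-22) + (-82) + (-50) + (-30) = -551
Area = |Σ|/2 = 275.5.
Hole:
Σ = (-8) + (20) + (15) + (4) = 31
Area = |Σ|/2 = 15.5.
Net area = 275.5 − 15.5 = 260.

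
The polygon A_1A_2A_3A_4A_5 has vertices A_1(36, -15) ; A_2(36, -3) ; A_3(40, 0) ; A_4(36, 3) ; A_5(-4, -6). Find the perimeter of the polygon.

|A_1A_2| = √((0)² + (12)²) = √144 = 12
|A_2A_3| = √((4)² + (3)²) = √25 = 5
|A_3A_4| = √((-4)² + (3)²) = √25 = 5
|A_4A_5| = √((-40)² + (-9)²) = √1681 = 41
|A_5A_1| = √((40)² + (-9)²) = √1681 = 41
Perimeter = 12 + 5 + 5 + 41 + 41 = 104.

104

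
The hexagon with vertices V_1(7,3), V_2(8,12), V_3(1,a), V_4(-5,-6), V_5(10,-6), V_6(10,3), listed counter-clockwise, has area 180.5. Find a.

The doubled signed area Σ (x_i y_{i+1} − x_{i+1} y_i) is linear in a.
With a=0 it equals 231; the coefficient of a is 13 (from the two edges through V_3).
So 13·a + 231 = 2·180.5 = 361 ⇒ a = 10.

10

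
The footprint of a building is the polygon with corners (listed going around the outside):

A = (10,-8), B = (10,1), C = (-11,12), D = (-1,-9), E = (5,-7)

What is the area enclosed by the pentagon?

A→B: (10)(1) − (10)(-8) = 90
B→C: (10)(12) − (-11)(1) = 131
C→D: (-11)(-9) − (-1)(12) = 111
D→E: (-1)(-7) − (5)(-9) = 52
E→A: (5)(-8) − (10)(-7) = 30
Σ = 414
Area = |Σ|/2 = 207.

207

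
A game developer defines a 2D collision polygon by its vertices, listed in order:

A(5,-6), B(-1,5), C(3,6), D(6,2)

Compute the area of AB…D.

Σ = (19) + (-21) + (-30) + (-46) = -78
Area = |Σ|/2 = 39.

39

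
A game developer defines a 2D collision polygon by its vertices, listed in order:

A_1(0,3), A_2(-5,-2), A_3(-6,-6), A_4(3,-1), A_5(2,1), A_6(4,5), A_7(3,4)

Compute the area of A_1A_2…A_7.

Apply the surveyor's formula: 2A = Σ (x_i·y_{i+1} − x_{i+1}·y_i), indices taken mod 7.
Σ = (15) + (18) + (24) + (5) + (6) + (1) + (9) = 78
Area = |Σ|/2 = 39.

39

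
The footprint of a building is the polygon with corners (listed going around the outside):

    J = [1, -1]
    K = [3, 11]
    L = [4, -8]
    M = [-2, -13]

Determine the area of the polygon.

53.5

Apply the shoelace (surveyor's) formula: 2A = Σ (x_i·y_{i+1} − x_{i+1}·y_i), indices taken mod 4.
Σ = (14) + (-68) + (-68) + (15) = -107
Area = |Σ|/2 = 53.5.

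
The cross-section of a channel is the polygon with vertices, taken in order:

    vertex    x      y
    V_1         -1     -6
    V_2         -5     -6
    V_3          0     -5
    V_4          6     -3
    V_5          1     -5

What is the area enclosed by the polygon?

3.5

Σ = (-24) + (25) + (30) + (-27) + (-11) = -7
Area = |Σ|/2 = 3.5.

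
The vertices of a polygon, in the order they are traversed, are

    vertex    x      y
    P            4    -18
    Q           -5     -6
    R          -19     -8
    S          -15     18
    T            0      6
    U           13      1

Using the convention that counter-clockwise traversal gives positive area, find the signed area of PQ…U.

Σ = (-114) + (-74) + (-462) + (-90) + (-78) + (-238) = -1056
Signed area = Σ/2 = -528 (negative ⇒ clockwise traversal).

-528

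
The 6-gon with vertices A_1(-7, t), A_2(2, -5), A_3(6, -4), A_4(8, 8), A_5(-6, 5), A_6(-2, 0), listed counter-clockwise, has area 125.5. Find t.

-4

The doubled signed area Σ (x_i y_{i+1} − x_{i+1} y_i) is linear in t.
With t=0 it equals 235; the coefficient of t is -4 (from the two edges through A_1).
So -4·t + 235 = 2·125.5 = 251 ⇒ t = -4.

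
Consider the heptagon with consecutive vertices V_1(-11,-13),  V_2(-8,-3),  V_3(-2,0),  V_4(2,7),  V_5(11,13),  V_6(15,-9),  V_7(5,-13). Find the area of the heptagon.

397

V_1→V_2: (-11)(-3) − (-8)(-13) = -71
V_2→V_3: (-8)(0) − (-2)(-3) = -6
V_3→V_4: (-2)(7) − (2)(0) = -14
V_4→V_5: (2)(13) − (11)(7) = -51
V_5→V_6: (11)(-9) − (15)(13) = -294
V_6→V_7: (15)(-13) − (5)(-9) = -150
V_7→V_1: (5)(-13) − (-11)(-13) = -208
Σ = -794
Area = |Σ|/2 = 397.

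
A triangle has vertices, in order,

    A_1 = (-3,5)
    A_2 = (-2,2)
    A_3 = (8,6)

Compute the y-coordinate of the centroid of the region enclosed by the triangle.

13/3

Apply the surveyor's formula. First the cross-terms c_i = x_i·y_{i+1} − x_{i+1}·y_i:
  4, -28, 58  ⇒  2A = 34, A = 17.
Then Σ (y_i + y_{i+1})·c_i = 442, so ȳ = 442 / (6·17) = 13/3.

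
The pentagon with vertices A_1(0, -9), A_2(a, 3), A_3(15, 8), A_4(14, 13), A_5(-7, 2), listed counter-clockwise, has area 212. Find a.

12

Write out the shoelace sum; only the two edges meeting at A_2 involve a:
2·Area = [(0·3 − a·(-9)) + (a·8 − 15·3)] + 265
       = 17·a + 220 = 424
⇒ a = 12.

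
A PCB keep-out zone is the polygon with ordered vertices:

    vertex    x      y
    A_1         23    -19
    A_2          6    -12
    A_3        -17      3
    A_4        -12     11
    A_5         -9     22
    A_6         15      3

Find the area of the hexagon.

687.5

Apply Gauss's area formula: 2A = Σ (x_i·y_{i+1} − x_{i+1}·y_i), indices taken mod 6.
Σ = (-162) + (-186) + (-151) + (-165) + (-357) + (-354) = -1375
Area = |Σ|/2 = 687.5.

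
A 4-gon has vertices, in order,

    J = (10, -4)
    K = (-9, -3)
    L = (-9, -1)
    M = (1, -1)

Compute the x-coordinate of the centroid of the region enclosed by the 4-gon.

Apply Gauss's area formula. First the cross-terms c_i = x_i·y_{i+1} − x_{i+1}·y_i:
  -66, -18, 10, 6  ⇒  2A = -68, A = -34.
Then Σ (x_i + x_{i+1})·c_i = 244, so x̄ = 244 / (6·(-34)) = -61/51.

-61/51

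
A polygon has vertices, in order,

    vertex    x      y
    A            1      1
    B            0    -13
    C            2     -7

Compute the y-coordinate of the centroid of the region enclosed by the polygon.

Apply the shoelace (surveyor's) formula. First the cross-terms c_i = x_i·y_{i+1} − x_{i+1}·y_i:
  -13, 26, 9  ⇒  2A = 22, A = 11.
Then Σ (y_i + y_{i+1})·c_i = -418, so ȳ = -418 / (6·11) = -19/3.

-19/3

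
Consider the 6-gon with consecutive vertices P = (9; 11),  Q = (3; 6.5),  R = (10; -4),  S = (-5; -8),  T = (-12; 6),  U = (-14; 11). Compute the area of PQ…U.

Apply the surveyor's formula: 2A = Σ (x_i·y_{i+1} − x_{i+1}·y_i), indices taken mod 6.
Σ = (25.5) + (-77) + (-100) + (-126) + (-48) + (-253) = -578.5
Area = |Σ|/2 = 289.25.

289.25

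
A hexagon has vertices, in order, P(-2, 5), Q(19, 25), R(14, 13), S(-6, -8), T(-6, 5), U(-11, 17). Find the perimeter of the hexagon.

112

|PQ| = √((21)² + (20)²) = √841 = 29
|QR| = √((-5)² + (-12)²) = √169 = 13
|RS| = √((-20)² + (-21)²) = √841 = 29
|ST| = √((0)² + (13)²) = √169 = 13
|TU| = √((-5)² + (12)²) = √169 = 13
|UP| = √((9)² + (-12)²) = √225 = 15
Perimeter = 29 + 13 + 29 + 13 + 13 + 15 = 112.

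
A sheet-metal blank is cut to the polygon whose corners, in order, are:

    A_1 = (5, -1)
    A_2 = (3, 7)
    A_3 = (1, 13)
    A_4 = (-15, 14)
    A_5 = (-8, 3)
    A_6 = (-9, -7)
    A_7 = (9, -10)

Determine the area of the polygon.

Apply the shoelace (surveyor's) formula: 2A = Σ (x_i·y_{i+1} − x_{i+1}·y_i), indices taken mod 7.
A_1→A_2: (5)(7) − (3)(-1) = 38
A_2→A_3: (3)(13) − (1)(7) = 32
A_3→A_4: (1)(14) − (-15)(13) = 209
A_4→A_5: (-15)(3) − (-8)(14) = 67
A_5→A_6: (-8)(-7) − (-9)(3) = 83
A_6→A_7: (-9)(-10) − (9)(-7) = 153
A_7→A_1: (9)(-1) − (5)(-10) = 41
Σ = 623
Area = |Σ|/2 = 311.5.

311.5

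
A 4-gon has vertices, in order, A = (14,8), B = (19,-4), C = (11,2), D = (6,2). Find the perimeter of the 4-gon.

38

|AB| = √((5)² + (-12)²) = √169 = 13
|BC| = √((-8)² + (6)²) = √100 = 10
|CD| = √((-5)² + (0)²) = √25 = 5
|DA| = √((8)² + (6)²) = √100 = 10
Perimeter = 13 + 10 + 5 + 10 = 38.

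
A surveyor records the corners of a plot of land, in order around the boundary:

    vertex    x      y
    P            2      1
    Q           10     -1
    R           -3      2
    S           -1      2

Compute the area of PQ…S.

Apply the surveyor's formula: 2A = Σ (x_i·y_{i+1} − x_{i+1}·y_i), indices taken mod 4.
Σ = (-12) + (17) + (-4) + (-5) = -4
Area = |Σ|/2 = 2.

2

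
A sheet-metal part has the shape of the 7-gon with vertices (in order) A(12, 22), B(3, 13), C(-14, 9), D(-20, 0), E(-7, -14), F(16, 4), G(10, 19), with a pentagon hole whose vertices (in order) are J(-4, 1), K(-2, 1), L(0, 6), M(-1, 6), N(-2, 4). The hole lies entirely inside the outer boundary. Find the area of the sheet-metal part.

Outer boundary:
Cross-terms: 90, 209, 180, 280, 196, 264, -8  ⇒  Σ = 1211
Area = |Σ|/2 = 605.5.
Hole:
Apply Gauss's area formula: 2A = Σ (x_i·y_{i+1} − x_{i+1}·y_i), indices taken mod 5.
Σ = (-2) + (-12) + (6) + (8) + (14) = 14
Area = |Σ|/2 = 7.
Net area = 605.5 − 7 = 598.5.

598.5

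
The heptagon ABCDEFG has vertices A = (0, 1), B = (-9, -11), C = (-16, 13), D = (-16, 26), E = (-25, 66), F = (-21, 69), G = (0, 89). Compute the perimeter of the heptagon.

|AB| = √((-9)² + (-12)²) = √225 = 15
|BC| = √((-7)² + (24)²) = √625 = 25
|CD| = √((0)² + (13)²) = √169 = 13
|DE| = √((-9)² + (40)²) = √1681 = 41
|EF| = √((4)² + (3)²) = √25 = 5
|FG| = √((21)² + (20)²) = √841 = 29
|GA| = √((0)² + (-88)²) = √7744 = 88
Perimeter = 15 + 25 + 13 + 41 + 5 + 29 + 88 = 216.

216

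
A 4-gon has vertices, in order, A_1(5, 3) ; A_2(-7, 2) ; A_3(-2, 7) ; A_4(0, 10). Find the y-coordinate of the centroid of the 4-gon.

310/63

Apply the shoelace (surveyor's) formula. First the cross-terms c_i = x_i·y_{i+1} − x_{i+1}·y_i:
  31, -45, -20, -50  ⇒  2A = -84, A = -42.
Then Σ (y_i + y_{i+1})·c_i = -1240, so ȳ = -1240 / (6·(-42)) = 310/63.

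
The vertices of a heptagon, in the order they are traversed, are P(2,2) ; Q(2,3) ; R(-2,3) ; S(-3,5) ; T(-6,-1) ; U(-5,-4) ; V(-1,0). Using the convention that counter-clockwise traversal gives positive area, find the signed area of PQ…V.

Apply Gauss's area formula: 2A = Σ (x_i·y_{i+1} − x_{i+1}·y_i), indices taken mod 7.
Σ = (2) + (12) + (-1) + (33) + (19) + (-4) + (-2) = 59
Signed area = Σ/2 = 29.5 (positive ⇒ counter-clockwise traversal).

29.5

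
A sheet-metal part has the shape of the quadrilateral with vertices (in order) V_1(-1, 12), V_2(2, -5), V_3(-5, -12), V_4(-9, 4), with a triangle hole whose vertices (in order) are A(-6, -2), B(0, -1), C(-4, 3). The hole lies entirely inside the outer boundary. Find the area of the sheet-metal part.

Outer boundary:
Cross-terms: -19, -49, -128, -104  ⇒  Σ = -300
Area = |Σ|/2 = 150.
Hole:
Cross-terms: 6, -4, 26  ⇒  Σ = 28
Area = |Σ|/2 = 14.
Net area = 150 − 14 = 136.

136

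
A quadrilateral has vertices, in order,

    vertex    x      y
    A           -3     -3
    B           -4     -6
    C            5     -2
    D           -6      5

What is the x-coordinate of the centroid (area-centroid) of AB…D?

Apply Gauss's area formula. First the cross-terms c_i = x_i·y_{i+1} − x_{i+1}·y_i:
  6, 38, 13, 33  ⇒  2A = 90, A = 45.
Then Σ (x_i + x_{i+1})·c_i = -314, so x̄ = -314 / (6·45) = -157/135.

-157/135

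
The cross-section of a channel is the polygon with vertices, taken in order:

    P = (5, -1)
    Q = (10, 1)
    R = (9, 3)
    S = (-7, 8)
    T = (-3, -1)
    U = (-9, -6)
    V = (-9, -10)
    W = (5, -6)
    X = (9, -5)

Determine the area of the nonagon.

Apply the shoelace (surveyor's) formula: 2A = Σ (x_i·y_{i+1} − x_{i+1}·y_i), indices taken mod 9.
P→Q: (5)(1) − (10)(-1) = 15
Q→R: (10)(3) − (9)(1) = 21
R→S: (9)(8) − (-7)(3) = 93
S→T: (-7)(-1) − (-3)(8) = 31
T→U: (-3)(-6) − (-9)(-1) = 9
U→V: (-9)(-10) − (-9)(-6) = 36
V→W: (-9)(-6) − (5)(-10) = 104
W→X: (5)(-5) − (9)(-6) = 29
X→P: (9)(-1) − (5)(-5) = 16
Σ = 354
Area = |Σ|/2 = 177.

177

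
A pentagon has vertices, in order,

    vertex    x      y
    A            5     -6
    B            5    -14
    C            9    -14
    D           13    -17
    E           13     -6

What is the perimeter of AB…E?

|AB| = √((0)² + (-8)²) = √64 = 8
|BC| = √((4)² + (0)²) = √16 = 4
|CD| = √((4)² + (-3)²) = √25 = 5
|DE| = √((0)² + (11)²) = √121 = 11
|EA| = √((-8)² + (0)²) = √64 = 8
Perimeter = 8 + 4 + 5 + 11 + 8 = 36.

36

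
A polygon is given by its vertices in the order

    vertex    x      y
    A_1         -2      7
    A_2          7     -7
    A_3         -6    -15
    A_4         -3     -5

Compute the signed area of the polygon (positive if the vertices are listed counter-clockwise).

-114

Σ = (-35) + (-147) + (-15) + (-31) = -228
Signed area = Σ/2 = -114 (negative ⇒ clockwise traversal).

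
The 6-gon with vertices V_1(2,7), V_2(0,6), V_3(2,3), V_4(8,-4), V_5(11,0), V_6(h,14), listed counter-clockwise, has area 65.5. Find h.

The doubled signed area Σ (x_i y_{i+1} − x_{i+1} y_i) is linear in h.
With h=0 it equals 138; the coefficient of h is 7 (from the two edges through V_6).
So 7·h + 138 = 2·65.5 = 131 ⇒ h = -1.

-1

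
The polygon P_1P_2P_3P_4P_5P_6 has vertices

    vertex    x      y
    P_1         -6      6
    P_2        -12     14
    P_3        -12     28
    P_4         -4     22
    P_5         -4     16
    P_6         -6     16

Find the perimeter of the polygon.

52

|P_1P_2| = √((-6)² + (8)²) = √100 = 10
|P_2P_3| = √((0)² + (14)²) = √196 = 14
|P_3P_4| = √((8)² + (-6)²) = √100 = 10
|P_4P_5| = √((0)² + (-6)²) = √36 = 6
|P_5P_6| = √((-2)² + (0)²) = √4 = 2
|P_6P_1| = √((0)² + (-10)²) = √100 = 10
Perimeter = 10 + 14 + 10 + 6 + 2 + 10 = 52.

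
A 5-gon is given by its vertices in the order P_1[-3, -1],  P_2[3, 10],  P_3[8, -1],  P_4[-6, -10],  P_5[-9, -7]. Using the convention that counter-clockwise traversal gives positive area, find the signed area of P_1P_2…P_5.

-128

Σ = (-27) + (-83) + (-86) + (-48) + (-12) = -256
Signed area = Σ/2 = -128 (negative ⇒ clockwise traversal).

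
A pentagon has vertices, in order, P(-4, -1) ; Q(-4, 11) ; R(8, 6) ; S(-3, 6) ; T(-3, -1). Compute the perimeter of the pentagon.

44

|PQ| = √((0)² + (12)²) = √144 = 12
|QR| = √((12)² + (-5)²) = √169 = 13
|RS| = √((-11)² + (0)²) = √121 = 11
|ST| = √((0)² + (-7)²) = √49 = 7
|TP| = √((-1)² + (0)²) = √1 = 1
Perimeter = 12 + 13 + 11 + 7 + 1 = 44.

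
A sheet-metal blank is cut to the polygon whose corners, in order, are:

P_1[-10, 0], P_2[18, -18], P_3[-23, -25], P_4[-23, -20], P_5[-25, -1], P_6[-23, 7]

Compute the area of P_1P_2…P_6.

Apply the shoelace formula: 2A = Σ (x_i·y_{i+1} − x_{i+1}·y_i), indices taken mod 6.
Σ = (180) + (-864) + (-115) + (-477) + (-198) + (70) = -1404
Area = |Σ|/2 = 702.

702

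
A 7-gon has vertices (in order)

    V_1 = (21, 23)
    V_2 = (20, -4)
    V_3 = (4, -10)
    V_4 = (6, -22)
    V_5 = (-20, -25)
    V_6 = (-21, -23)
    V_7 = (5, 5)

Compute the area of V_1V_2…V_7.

695.5

Apply the surveyor's formula: 2A = Σ (x_i·y_{i+1} − x_{i+1}·y_i), indices taken mod 7.
Σ = (-544) + (-184) + (-28) + (-590) + (-65) + (10) + (10) = -1391
Area = |Σ|/2 = 695.5.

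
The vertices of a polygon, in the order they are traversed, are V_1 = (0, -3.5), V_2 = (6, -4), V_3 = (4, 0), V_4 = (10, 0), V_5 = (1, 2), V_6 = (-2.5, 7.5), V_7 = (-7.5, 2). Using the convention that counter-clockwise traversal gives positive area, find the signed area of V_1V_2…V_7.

73.5

Apply Gauss's area formula: 2A = Σ (x_i·y_{i+1} − x_{i+1}·y_i), indices taken mod 7.
Σ = (21) + (16) + (0) + (20) + (12.5) + (51.25) + (26.25) = 147
Signed area = Σ/2 = 73.5 (positive ⇒ counter-clockwise traversal).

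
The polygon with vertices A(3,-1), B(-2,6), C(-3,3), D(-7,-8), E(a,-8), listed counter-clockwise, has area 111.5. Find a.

Write out the shoelace sum; only the two edges meeting at E involve a:
2·Area = [((-7)·(-8) − a·(-8)) + (a·(-1) − 3·(-8))] + 73
       = 7·a + 153 = 223
⇒ a = 10.

10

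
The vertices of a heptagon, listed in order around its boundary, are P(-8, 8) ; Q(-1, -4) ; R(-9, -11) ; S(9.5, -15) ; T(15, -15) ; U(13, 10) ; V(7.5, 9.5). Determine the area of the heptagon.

433.25

Apply the shoelace (surveyor's) formula: 2A = Σ (x_i·y_{i+1} − x_{i+1}·y_i), indices taken mod 7.
P→Q: (-8)(-4) − (-1)(8) = 40
Q→R: (-1)(-11) − (-9)(-4) = -25
R→S: (-9)(-15) − (9.5)(-11) = 239.5
S→T: (9.5)(-15) − (15)(-15) = 82.5
T→U: (15)(10) − (13)(-15) = 345
U→V: (13)(9.5) − (7.5)(10) = 48.5
V→P: (7.5)(8) − (-8)(9.5) = 136
Σ = 866.5
Area = |Σ|/2 = 433.25.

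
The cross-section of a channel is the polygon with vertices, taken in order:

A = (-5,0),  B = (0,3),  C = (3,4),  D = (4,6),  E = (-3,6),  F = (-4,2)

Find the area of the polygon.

A→B: (-5)(3) − (0)(0) = -15
B→C: (0)(4) − (3)(3) = -9
C→D: (3)(6) − (4)(4) = 2
D→E: (4)(6) − (-3)(6) = 42
E→F: (-3)(2) − (-4)(6) = 18
F→A: (-4)(0) − (-5)(2) = 10
Σ = 48
Area = |Σ|/2 = 24.

24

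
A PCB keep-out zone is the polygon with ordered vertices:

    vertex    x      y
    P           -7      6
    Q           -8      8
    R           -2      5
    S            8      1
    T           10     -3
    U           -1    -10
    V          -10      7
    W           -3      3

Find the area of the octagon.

Σ = (-8) + (-24) + (-42) + (-34) + (-103) + (-107) + (-9) + (3) = -324
Area = |Σ|/2 = 162.

162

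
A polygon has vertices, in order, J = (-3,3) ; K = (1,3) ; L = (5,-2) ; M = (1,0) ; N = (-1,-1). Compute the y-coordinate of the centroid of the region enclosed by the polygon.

52/51

Apply the shoelace (surveyor's) formula. First the cross-terms c_i = x_i·y_{i+1} − x_{i+1}·y_i:
  -12, -17, 2, -1, -6  ⇒  2A = -34, A = -17.
Then Σ (y_i + y_{i+1})·c_i = -104, so ȳ = -104 / (6·(-17)) = 52/51.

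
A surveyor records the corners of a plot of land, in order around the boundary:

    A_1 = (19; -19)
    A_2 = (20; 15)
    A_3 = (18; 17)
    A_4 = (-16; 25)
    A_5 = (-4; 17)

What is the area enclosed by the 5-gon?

519

Apply the surveyor's formula: 2A = Σ (x_i·y_{i+1} − x_{i+1}·y_i), indices taken mod 5.
Σ = (665) + (70) + (722) + (-172) + (-247) = 1038
Area = |Σ|/2 = 519.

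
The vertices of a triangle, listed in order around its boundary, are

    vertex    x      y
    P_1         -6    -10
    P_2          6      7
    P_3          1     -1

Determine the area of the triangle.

Σ = (18) + (-13) + (-16) = -11
Area = |Σ|/2 = 5.5.

5.5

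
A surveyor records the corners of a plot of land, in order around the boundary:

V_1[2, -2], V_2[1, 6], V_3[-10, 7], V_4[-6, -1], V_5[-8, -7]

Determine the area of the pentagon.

Σ = (14) + (67) + (52) + (34) + (30) = 197
Area = |Σ|/2 = 98.5.

98.5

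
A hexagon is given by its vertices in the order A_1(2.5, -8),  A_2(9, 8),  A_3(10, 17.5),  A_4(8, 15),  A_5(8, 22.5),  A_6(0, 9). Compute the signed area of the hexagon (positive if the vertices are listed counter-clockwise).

144.5

Σ = (92) + (77.5) + (10) + (60) + (72) + (-22.5) = 289
Signed area = Σ/2 = 144.5 (positive ⇒ counter-clockwise traversal).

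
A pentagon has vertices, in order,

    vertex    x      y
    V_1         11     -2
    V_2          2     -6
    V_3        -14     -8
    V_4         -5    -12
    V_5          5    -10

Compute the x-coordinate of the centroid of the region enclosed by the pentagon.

-73/88

Apply the shoelace (surveyor's) formula. First the cross-terms c_i = x_i·y_{i+1} − x_{i+1}·y_i:
  -62, -100, 128, 110, 100  ⇒  2A = 176, A = 88.
Then Σ (x_i + x_{i+1})·c_i = -438, so x̄ = -438 / (6·88) = -73/88.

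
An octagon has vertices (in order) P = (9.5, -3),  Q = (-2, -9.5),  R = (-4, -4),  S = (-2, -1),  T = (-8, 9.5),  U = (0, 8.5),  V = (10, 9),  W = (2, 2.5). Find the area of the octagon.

166.5

Apply Gauss's area formula: 2A = Σ (x_i·y_{i+1} − x_{i+1}·y_i), indices taken mod 8.
Σ = (-96.25) + (-30) + (-4) + (-27) + (-68) + (-85) + (7) + (-29.75) = -333
Area = |Σ|/2 = 166.5.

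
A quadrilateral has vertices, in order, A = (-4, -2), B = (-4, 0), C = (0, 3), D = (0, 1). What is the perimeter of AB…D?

14

|AB| = √((0)² + (2)²) = √4 = 2
|BC| = √((4)² + (3)²) = √25 = 5
|CD| = √((0)² + (-2)²) = √4 = 2
|DA| = √((-4)² + (-3)²) = √25 = 5
Perimeter = 2 + 5 + 2 + 5 = 14.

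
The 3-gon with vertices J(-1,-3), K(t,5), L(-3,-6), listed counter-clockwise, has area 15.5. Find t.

Write out the shoelace sum; only the two edges meeting at K involve t:
2·Area = [((-1)·5 − t·(-3)) + (t·(-6) − (-3)·5)] + 3
       = -3·t + 13 = 31
⇒ t = -6.

-6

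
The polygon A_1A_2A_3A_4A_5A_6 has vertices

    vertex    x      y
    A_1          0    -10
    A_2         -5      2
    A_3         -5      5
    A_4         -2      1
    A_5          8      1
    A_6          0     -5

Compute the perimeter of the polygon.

|A_1A_2| = √((-5)² + (12)²) = √169 = 13
|A_2A_3| = √((0)² + (3)²) = √9 = 3
|A_3A_4| = √((3)² + (-4)²) = √25 = 5
|A_4A_5| = √((10)² + (0)²) = √100 = 10
|A_5A_6| = √((-8)² + (-6)²) = √100 = 10
|A_6A_1| = √((0)² + (-5)²) = √25 = 5
Perimeter = 13 + 3 + 5 + 10 + 10 + 5 = 46.

46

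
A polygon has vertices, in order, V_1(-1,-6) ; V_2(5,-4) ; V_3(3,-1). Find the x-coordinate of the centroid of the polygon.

Apply the shoelace formula. First the cross-terms c_i = x_i·y_{i+1} − x_{i+1}·y_i:
  34, 7, -19  ⇒  2A = 22, A = 11.
Then Σ (x_i + x_{i+1})·c_i = 154, so x̄ = 154 / (6·11) = 7/3.

7/3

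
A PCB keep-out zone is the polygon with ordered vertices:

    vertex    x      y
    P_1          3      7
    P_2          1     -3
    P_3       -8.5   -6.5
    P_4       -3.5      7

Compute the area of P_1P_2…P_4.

87.875

Cross-terms: -16, -32, -82.25, -45.5  ⇒  Σ = -175.75
Area = |Σ|/2 = 87.875.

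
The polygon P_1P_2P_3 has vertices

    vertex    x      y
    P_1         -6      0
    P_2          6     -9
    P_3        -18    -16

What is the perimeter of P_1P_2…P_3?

60

|P_1P_2| = √((12)² + (-9)²) = √225 = 15
|P_2P_3| = √((-24)² + (-7)²) = √625 = 25
|P_3P_1| = √((12)² + (16)²) = √400 = 20
Perimeter = 15 + 25 + 20 = 60.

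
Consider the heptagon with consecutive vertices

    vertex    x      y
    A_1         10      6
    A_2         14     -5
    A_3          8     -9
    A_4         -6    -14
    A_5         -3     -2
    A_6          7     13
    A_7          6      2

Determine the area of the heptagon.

244.5

Apply the shoelace (surveyor's) formula: 2A = Σ (x_i·y_{i+1} − x_{i+1}·y_i), indices taken mod 7.
Cross-terms: -134, -86, -166, -30, -25, -64, 16  ⇒  Σ = -489
Area = |Σ|/2 = 244.5.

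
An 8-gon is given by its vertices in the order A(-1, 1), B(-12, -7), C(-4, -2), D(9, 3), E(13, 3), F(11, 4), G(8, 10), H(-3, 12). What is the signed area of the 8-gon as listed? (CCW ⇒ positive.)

120.5

Apply the surveyor's formula: 2A = Σ (x_i·y_{i+1} − x_{i+1}·y_i), indices taken mod 8.
Σ = (19) + (-4) + (6) + (-12) + (19) + (78) + (126) + (9) = 241
Signed area = Σ/2 = 120.5 (positive ⇒ counter-clockwise traversal).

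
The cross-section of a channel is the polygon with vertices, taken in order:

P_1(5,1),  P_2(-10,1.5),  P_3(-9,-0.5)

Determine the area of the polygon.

14.75

Apply Gauss's area formula: 2A = Σ (x_i·y_{i+1} − x_{i+1}·y_i), indices taken mod 3.
Σ = (17.5) + (18.5) + (-6.5) = 29.5
Area = |Σ|/2 = 14.75.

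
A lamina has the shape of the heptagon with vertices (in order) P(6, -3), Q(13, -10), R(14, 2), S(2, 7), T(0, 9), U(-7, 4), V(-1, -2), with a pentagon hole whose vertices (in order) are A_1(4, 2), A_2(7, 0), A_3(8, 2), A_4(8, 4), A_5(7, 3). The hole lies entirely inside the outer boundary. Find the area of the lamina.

169.5

Outer boundary:
Cross-terms: -21, 166, 94, 18, 63, 18, 15  ⇒  Σ = 353
Area = |Σ|/2 = 176.5.
Hole:
Apply the shoelace formula: 2A = Σ (x_i·y_{i+1} − x_{i+1}·y_i), indices taken mod 5.
Cross-terms: -14, 14, 16, -4, 2  ⇒  Σ = 14
Area = |Σ|/2 = 7.
Net area = 176.5 − 7 = 169.5.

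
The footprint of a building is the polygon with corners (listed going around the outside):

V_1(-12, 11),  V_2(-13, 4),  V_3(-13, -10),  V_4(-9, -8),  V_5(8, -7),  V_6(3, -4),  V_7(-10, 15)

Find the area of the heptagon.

Cross-terms: 95, 182, 14, 127, -11, 5, 70  ⇒  Σ = 482
Area = |Σ|/2 = 241.

241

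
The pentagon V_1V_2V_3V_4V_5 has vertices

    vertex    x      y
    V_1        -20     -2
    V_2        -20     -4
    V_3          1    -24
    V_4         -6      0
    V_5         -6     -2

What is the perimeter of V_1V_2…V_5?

|V_1V_2| = √((0)² + (-2)²) = √4 = 2
|V_2V_3| = √((21)² + (-20)²) = √841 = 29
|V_3V_4| = √((-7)² + (24)²) = √625 = 25
|V_4V_5| = √((0)² + (-2)²) = √4 = 2
|V_5V_1| = √((-14)² + (0)²) = √196 = 14
Perimeter = 2 + 29 + 25 + 2 + 14 = 72.

72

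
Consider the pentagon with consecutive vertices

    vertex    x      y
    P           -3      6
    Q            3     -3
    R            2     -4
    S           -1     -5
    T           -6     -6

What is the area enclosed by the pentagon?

53.5

Cross-terms: -9, -6, -14, -24, -54  ⇒  Σ = -107
Area = |Σ|/2 = 53.5.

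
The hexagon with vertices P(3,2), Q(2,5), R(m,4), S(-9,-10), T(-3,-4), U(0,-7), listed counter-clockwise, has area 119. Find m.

Write out the shoelace sum; only the two edges meeting at R involve m:
2·Area = [(2·4 − m·5) + (m·(-10) − (-9)·4)] + 59
       = -15·m + 103 = 238
⇒ m = -9.

-9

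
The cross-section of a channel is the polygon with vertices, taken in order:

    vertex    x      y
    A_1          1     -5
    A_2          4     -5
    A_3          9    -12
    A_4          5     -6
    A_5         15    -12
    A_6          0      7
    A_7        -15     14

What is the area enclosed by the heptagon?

Apply the shoelace formula: 2A = Σ (x_i·y_{i+1} − x_{i+1}·y_i), indices taken mod 7.
Σ = (15) + (-3) + (6) + (30) + (105) + (105) + (61) = 319
Area = |Σ|/2 = 159.5.

159.5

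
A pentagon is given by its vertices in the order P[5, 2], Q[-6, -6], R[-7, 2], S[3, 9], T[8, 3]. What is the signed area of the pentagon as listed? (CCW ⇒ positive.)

Apply the shoelace formula: 2A = Σ (x_i·y_{i+1} − x_{i+1}·y_i), indices taken mod 5.
Σ = (-18) + (-54) + (-69) + (-63) + (1) = -203
Signed area = Σ/2 = -101.5 (negative ⇒ clockwise traversal).

-101.5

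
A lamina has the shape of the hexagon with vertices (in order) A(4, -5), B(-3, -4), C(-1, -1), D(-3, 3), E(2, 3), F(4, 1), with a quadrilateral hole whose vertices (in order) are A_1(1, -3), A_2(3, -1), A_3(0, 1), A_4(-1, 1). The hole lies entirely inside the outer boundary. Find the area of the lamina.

36.5

Outer boundary:
Σ = (-31) + (-1) + (-6) + (-15) + (-10) + (-24) = -87
Area = |Σ|/2 = 43.5.
Hole:
Apply the shoelace formula: 2A = Σ (x_i·y_{i+1} − x_{i+1}·y_i), indices taken mod 4.
Σ = (8) + (3) + (1) + (2) = 14
Area = |Σ|/2 = 7.
Net area = 43.5 − 7 = 36.5.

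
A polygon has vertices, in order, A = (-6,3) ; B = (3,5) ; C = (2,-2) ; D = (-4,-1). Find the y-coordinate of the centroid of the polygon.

122/83

Apply the shoelace (surveyor's) formula. First the cross-terms c_i = x_i·y_{i+1} − x_{i+1}·y_i:
  -39, -16, -10, -18  ⇒  2A = -83, A = -41.5.
Then Σ (y_i + y_{i+1})·c_i = -366, so ȳ = -366 / (6·(-41.5)) = 122/83.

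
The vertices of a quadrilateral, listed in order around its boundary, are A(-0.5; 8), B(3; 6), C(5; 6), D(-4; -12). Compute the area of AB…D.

Σ = (-27) + (-12) + (-36) + (-38) = -113
Area = |Σ|/2 = 56.5.

56.5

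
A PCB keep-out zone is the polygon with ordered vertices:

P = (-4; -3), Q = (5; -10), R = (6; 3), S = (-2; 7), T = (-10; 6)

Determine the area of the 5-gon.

Apply the shoelace (surveyor's) formula: 2A = Σ (x_i·y_{i+1} − x_{i+1}·y_i), indices taken mod 5.
Σ = (55) + (75) + (48) + (58) + (54) = 290
Area = |Σ|/2 = 145.

145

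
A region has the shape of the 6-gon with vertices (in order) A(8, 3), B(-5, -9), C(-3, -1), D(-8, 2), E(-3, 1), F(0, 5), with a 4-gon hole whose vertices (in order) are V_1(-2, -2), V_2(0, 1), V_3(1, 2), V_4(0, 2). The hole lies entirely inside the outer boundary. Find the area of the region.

Outer boundary:
Cross-terms: -57, -22, -14, -2, -15, -40  ⇒  Σ = -150
Area = |Σ|/2 = 75.
Hole:
Cross-terms: -2, -1, 2, 4  ⇒  Σ = 3
Area = |Σ|/2 = 1.5.
Net area = 75 − 1.5 = 73.5.

73.5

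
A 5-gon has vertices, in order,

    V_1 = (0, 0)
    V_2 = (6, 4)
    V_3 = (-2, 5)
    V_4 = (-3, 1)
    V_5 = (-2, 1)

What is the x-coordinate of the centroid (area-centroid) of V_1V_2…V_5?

Apply the shoelace (surveyor's) formula. First the cross-terms c_i = x_i·y_{i+1} − x_{i+1}·y_i:
  0, 38, 13, -1, 0  ⇒  2A = 50, A = 25.
Then Σ (x_i + x_{i+1})·c_i = 92, so x̄ = 92 / (6·25) = 46/75.

46/75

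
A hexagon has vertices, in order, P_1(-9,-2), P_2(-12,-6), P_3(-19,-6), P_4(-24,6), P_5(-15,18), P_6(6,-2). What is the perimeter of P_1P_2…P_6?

84

|P_1P_2| = √((-3)² + (-4)²) = √25 = 5
|P_2P_3| = √((-7)² + (0)²) = √49 = 7
|P_3P_4| = √((-5)² + (12)²) = √169 = 13
|P_4P_5| = √((9)² + (12)²) = √225 = 15
|P_5P_6| = √((21)² + (-20)²) = √841 = 29
|P_6P_1| = √((-15)² + (0)²) = √225 = 15
Perimeter = 5 + 7 + 13 + 15 + 29 + 15 = 84.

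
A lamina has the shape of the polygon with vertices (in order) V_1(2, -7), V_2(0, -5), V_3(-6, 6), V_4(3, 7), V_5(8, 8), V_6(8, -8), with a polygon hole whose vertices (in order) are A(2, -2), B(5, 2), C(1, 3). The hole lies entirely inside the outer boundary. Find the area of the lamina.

Outer boundary:
V_1→V_2: (2)(-5) − (0)(-7) = -10
V_2→V_3: (0)(6) − (-6)(-5) = -30
V_3→V_4: (-6)(7) − (3)(6) = -60
V_4→V_5: (3)(8) − (8)(7) = -32
V_5→V_6: (8)(-8) − (8)(8) = -128
V_6→V_1: (8)(-7) − (2)(-8) = -40
Σ = -300
Area = |Σ|/2 = 150.
Hole:
Apply the shoelace formula: 2A = Σ (x_i·y_{i+1} − x_{i+1}·y_i), indices taken mod 3.
A→B: (2)(2) − (5)(-2) = 14
B→C: (5)(3) − (1)(2) = 13
C→A: (1)(-2) − (2)(3) = -8
Σ = 19
Area = |Σ|/2 = 9.5.
Net area = 150 − 9.5 = 140.5.

140.5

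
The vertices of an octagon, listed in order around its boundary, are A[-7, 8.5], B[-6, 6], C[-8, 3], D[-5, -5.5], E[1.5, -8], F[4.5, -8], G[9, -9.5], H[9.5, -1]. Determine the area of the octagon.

177.25

Cross-terms: 9, 30, 59, 48.25, 24, 29.25, 81.25, 73.75  ⇒  Σ = 354.5
Area = |Σ|/2 = 177.25.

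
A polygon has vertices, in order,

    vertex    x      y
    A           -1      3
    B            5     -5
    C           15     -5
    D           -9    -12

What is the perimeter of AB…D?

|AB| = √((6)² + (-8)²) = √100 = 10
|BC| = √((10)² + (0)²) = √100 = 10
|CD| = √((-24)² + (-7)²) = √625 = 25
|DA| = √((8)² + (15)²) = √289 = 17
Perimeter = 10 + 10 + 25 + 17 = 62.

62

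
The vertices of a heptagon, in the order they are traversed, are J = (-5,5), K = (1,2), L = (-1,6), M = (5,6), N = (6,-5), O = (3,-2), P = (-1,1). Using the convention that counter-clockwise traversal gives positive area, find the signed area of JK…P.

-50

Σ = (-15) + (8) + (-36) + (-61) + (3) + (1) + (0) = -100
Signed area = Σ/2 = -50 (negative ⇒ clockwise traversal).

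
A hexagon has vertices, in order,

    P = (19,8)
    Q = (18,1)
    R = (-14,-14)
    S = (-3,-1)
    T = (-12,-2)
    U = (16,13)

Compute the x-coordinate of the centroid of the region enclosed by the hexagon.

Apply the shoelace formula. First the cross-terms c_i = x_i·y_{i+1} − x_{i+1}·y_i:
  -125, -238, -28, -6, -124, -119  ⇒  2A = -640, A = -320.
Then Σ (x_i + x_{i+1})·c_i = -9672, so x̄ = -9672 / (6·(-320)) = 5.0375.

5.0375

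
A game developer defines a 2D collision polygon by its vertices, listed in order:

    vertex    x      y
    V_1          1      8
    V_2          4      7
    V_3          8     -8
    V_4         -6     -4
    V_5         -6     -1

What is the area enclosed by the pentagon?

129

Apply the shoelace formula: 2A = Σ (x_i·y_{i+1} − x_{i+1}·y_i), indices taken mod 5.
Cross-terms: -25, -88, -80, -18, -47  ⇒  Σ = -258
Area = |Σ|/2 = 129.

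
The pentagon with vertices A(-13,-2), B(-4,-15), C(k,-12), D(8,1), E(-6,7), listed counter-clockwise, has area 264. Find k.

Write out the shoelace sum; only the two edges meeting at C involve k:
2·Area = [((-4)·(-12) − k·(-15)) + (k·1 − 8·(-12))] + 352
       = 16·k + 496 = 528
⇒ k = 2.

2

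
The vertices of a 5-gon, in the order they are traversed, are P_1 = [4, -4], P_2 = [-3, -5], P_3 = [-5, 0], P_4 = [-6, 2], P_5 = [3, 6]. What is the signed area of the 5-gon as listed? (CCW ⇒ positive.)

Apply the surveyor's formula: 2A = Σ (x_i·y_{i+1} − x_{i+1}·y_i), indices taken mod 5.
Σ = (-32) + (-25) + (-10) + (-42) + (-36) = -145
Signed area = Σ/2 = -72.5 (negative ⇒ clockwise traversal).

-72.5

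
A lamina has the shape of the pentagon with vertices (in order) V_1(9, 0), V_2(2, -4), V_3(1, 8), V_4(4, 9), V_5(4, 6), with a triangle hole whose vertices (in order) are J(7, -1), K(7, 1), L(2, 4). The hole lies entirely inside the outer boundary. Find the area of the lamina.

Outer boundary:
Σ = (-36) + (20) + (-23) + (-12) + (-54) = -105
Area = |Σ|/2 = 52.5.
Hole:
Apply the shoelace formula: 2A = Σ (x_i·y_{i+1} − x_{i+1}·y_i), indices taken mod 3.
J→K: (7)(1) − (7)(-1) = 14
K→L: (7)(4) − (2)(1) = 26
L→J: (2)(-1) − (7)(4) = -30
Σ = 10
Area = |Σ|/2 = 5.
Net area = 52.5 − 5 = 47.5.

47.5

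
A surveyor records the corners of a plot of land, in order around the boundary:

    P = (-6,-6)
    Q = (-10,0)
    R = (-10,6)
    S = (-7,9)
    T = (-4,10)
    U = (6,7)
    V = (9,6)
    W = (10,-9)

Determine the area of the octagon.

286

Cross-terms: -60, -60, -48, -34, -88, -27, -141, -114  ⇒  Σ = -572
Area = |Σ|/2 = 286.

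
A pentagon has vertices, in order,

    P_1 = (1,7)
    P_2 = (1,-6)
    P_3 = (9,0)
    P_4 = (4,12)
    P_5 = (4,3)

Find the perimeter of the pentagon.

|P_1P_2| = √((0)² + (-13)²) = √169 = 13
|P_2P_3| = √((8)² + (6)²) = √100 = 10
|P_3P_4| = √((-5)² + (12)²) = √169 = 13
|P_4P_5| = √((0)² + (-9)²) = √81 = 9
|P_5P_1| = √((-3)² + (4)²) = √25 = 5
Perimeter = 13 + 10 + 13 + 9 + 5 = 50.

50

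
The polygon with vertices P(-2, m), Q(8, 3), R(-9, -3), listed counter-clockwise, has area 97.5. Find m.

-12

The doubled signed area Σ (x_i y_{i+1} − x_{i+1} y_i) is linear in m.
With m=0 it equals -9; the coefficient of m is -17 (from the two edges through P).
So -17·m + -9 = 2·97.5 = 195 ⇒ m = -12.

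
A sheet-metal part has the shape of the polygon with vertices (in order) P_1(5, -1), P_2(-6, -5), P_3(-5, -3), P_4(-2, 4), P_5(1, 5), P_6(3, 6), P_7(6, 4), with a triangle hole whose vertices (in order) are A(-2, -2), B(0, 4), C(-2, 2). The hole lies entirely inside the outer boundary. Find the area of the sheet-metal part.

Outer boundary:
P_1→P_2: (5)(-5) − (-6)(-1) = -31
P_2→P_3: (-6)(-3) − (-5)(-5) = -7
P_3→P_4: (-5)(4) − (-2)(-3) = -26
P_4→P_5: (-2)(5) − (1)(4) = -14
P_5→P_6: (1)(6) − (3)(5) = -9
P_6→P_7: (3)(4) − (6)(6) = -24
P_7→P_1: (6)(-1) − (5)(4) = -26
Σ = -137
Area = |Σ|/2 = 68.5.
Hole:
Apply Gauss's area formula: 2A = Σ (x_i·y_{i+1} − x_{i+1}·y_i), indices taken mod 3.
Σ = (-8) + (8) + (8) = 8
Area = |Σ|/2 = 4.
Net area = 68.5 − 4 = 64.5.

64.5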